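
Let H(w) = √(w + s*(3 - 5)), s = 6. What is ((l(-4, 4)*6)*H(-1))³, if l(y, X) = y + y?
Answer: 1437696*I*√13 ≈ 5.1837e+6*I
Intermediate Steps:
l(y, X) = 2*y
H(w) = √(-12 + w) (H(w) = √(w + 6*(3 - 5)) = √(w + 6*(-2)) = √(w - 12) = √(-12 + w))
((l(-4, 4)*6)*H(-1))³ = (((2*(-4))*6)*√(-12 - 1))³ = ((-8*6)*√(-13))³ = (-48*I*√13)³ = 1437696*I*√13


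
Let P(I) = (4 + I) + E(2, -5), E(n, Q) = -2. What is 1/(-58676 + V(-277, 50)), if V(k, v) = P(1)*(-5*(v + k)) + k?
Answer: -1/55548 ≈ -1.8002e-5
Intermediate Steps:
P(I) = 2 + I (P(I) = (4 + I) - 2 = 2 + I)
V(k, v) = -15*v - 14*k (V(k, v) = (2 + 1)*(-5*(v + k)) + k = 3*(-5*(k + v)) + k = 3*(-5*k - 5*v) + k = (-15*k - 15*v) + k = -15*v - 14*k)
1/(-58676 + V(-277, 50)) = 1/(-58676 + (-15*50 - 14*(-277))) = 1/(-58676 + (-750 + 3878)) = 1/(-58676 + 3128) = 1/(-55548) = -1/55548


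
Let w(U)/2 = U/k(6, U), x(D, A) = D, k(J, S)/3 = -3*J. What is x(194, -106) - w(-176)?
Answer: 5062/27 ≈ 187.48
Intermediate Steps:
k(J, S) = -9*J (k(J, S) = 3*(-3*J) = -9*J)
w(U) = -U/27 (w(U) = 2*(U/((-9*6))) = 2*(U/(-54)) = 2*(U*(-1/54)) = 2*(-U/54) = -U/27)
x(194, -106) - w(-176) = 194 - (-1)*(-176)/27 = 194 - 1*176/27 = 194 - 176/27 = 5062/27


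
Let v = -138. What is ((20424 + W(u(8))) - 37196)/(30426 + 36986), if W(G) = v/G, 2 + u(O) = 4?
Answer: -16841/67412 ≈ -0.24982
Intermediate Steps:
u(O) = 2 (u(O) = -2 + 4 = 2)
W(G) = -138/G
((20424 + W(u(8))) - 37196)/(30426 + 36986) = ((20424 - 138/2) - 37196)/(30426 + 36986) = ((20424 - 138*½) - 37196)/67412 = ((20424 - 69) - 37196)*(1/67412) = (20355 - 37196)*(1/67412) = -16841*1/67412 = -16841/67412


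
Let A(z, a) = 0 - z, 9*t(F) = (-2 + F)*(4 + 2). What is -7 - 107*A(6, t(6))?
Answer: 635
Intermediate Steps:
t(F) = -4/3 + 2*F/3 (t(F) = ((-2 + F)*(4 + 2))/9 = ((-2 + F)*6)/9 = (-12 + 6*F)/9 = -4/3 + 2*F/3)
A(z, a) = -z
-7 - 107*A(6, t(6)) = -7 - (-107)*6 = -7 - 107*(-6) = -7 + 642 = 635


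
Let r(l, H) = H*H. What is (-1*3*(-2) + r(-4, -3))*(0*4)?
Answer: 0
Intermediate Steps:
r(l, H) = H²
(-1*3*(-2) + r(-4, -3))*(0*4) = (-1*3*(-2) + (-3)²)*(0*4) = (-3*(-2) + 9)*0 = (6 + 9)*0 = 15*0 = 0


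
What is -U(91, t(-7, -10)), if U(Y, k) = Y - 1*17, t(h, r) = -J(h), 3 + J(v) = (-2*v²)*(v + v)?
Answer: -74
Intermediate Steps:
J(v) = -3 - 4*v³ (J(v) = -3 + (-2*v²)*(v + v) = -3 + (-2*v²)*(2*v) = -3 - 4*v³)
t(h, r) = 3 + 4*h³ (t(h, r) = -(-3 - 4*h³) = 3 + 4*h³)
U(Y, k) = -17 + Y (U(Y, k) = Y - 17 = -17 + Y)
-U(91, t(-7, -10)) = -(-17 + 91) = -1*74 = -74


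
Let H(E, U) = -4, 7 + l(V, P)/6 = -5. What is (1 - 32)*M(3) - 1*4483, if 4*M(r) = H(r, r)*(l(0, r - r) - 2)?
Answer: -6777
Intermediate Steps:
l(V, P) = -72 (l(V, P) = -42 + 6*(-5) = -42 - 30 = -72)
M(r) = 74 (M(r) = (-4*(-72 - 2))/4 = (-4*(-74))/4 = (1/4)*296 = 74)
(1 - 32)*M(3) - 1*4483 = (1 - 32)*74 - 1*4483 = -31*74 - 4483 = -2294 - 4483 = -6777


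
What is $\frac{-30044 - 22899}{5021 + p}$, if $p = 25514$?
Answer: $- \frac{52943}{30535} \approx -1.7338$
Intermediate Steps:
$\frac{-30044 - 22899}{5021 + p} = \frac{-30044 - 22899}{5021 + 25514} = - \frac{52943}{30535}$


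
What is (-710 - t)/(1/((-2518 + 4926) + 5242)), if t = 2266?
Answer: -22766400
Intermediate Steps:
(-710 - t)/(1/((-2518 + 4926) + 5242)) = (-710 - 1*2266)/(1/((-2518 + 4926) + 5242)) = (-710 - 2266)/(1/(2408 + 5242)) = -2976/(1/7650) = -2976/1/7650 = -2976*7650 = -22766400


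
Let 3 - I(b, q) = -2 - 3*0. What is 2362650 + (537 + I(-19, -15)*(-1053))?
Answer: 2357922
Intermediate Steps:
I(b, q) = 5 (I(b, q) = 3 - (-2 - 3*0) = 3 - (-2 + 0) = 3 - 1*(-2) = 3 + 2 = 5)
2362650 + (537 + I(-19, -15)*(-1053)) = 2362650 + (537 + 5*(-1053)) = 2362650 + (537 - 5265) = 2362650 - 4728 = 2357922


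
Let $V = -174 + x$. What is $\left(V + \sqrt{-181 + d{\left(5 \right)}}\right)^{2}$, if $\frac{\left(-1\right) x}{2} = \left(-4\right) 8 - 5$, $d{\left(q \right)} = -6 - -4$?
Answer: $\left(100 - i \sqrt{183}\right)^{2} \approx 9817.0 - 2705.6 i$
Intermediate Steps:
$d{\left(q \right)} = -2$ ($d{\left(q \right)} = -6 + 4 = -2$)
$x = 74$ ($x = - 2 \left(\left(-4\right) 8 - 5\right) = - 2 \left(-32 - 5\right) = \left(-2\right) \left(-37\right) = 74$)
$V = -100$ ($V = -174 + 74 = -100$)
$\left(V + \sqrt{-181 + d{\left(5 \right)}}\right)^{2} = \left(-100 + \sqrt{-181 - 2}\right)^{2} = \left(-100 + \sqrt{-183}\right)^{2} = \left(-100 + i \sqrt{183}\right)^{2}$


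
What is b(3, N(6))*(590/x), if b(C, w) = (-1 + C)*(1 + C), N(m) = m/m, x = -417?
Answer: -4720/417 ≈ -11.319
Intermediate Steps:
N(m) = 1
b(C, w) = (1 + C)*(-1 + C)
b(3, N(6))*(590/x) = (-1 + 3²)*(590/(-417)) = (-1 + 9)*(590*(-1/417)) = 8*(-590/417) = -4720/417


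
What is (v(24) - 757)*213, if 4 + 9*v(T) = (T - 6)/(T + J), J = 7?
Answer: -15002939/93 ≈ -1.6132e+5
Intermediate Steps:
v(T) = -4/9 + (-6 + T)/(9*(7 + T)) (v(T) = -4/9 + ((T - 6)/(T + 7))/9 = -4/9 + ((-6 + T)/(7 + T))/9 = -4/9 + (-6 + T)/(9*(7 + T)))
(v(24) - 757)*213 = ((-34 - 3*24)/(9*(7 + 24)) - 757)*213 = ((1/9)*(-34 - 72)/31 - 757)*213 = ((1/9)*(1/31)*(-106) - 757)*213 = (-106/279 - 757)*213 = -211309/279*213 = -15002939/93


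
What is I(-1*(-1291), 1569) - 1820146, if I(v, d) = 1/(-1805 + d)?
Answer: -429554457/236 ≈ -1.8201e+6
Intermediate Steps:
I(-1*(-1291), 1569) - 1820146 = 1/(-1805 + 1569) - 1820146 = 1/(-236) - 1820146 = -1/236 - 1820146 = -429554457/236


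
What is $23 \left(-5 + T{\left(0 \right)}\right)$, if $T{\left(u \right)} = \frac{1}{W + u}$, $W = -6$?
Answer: $- \frac{713}{6} \approx -118.83$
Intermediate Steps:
$T{\left(u \right)} = \frac{1}{-6 + u}$
$23 \left(-5 + T{\left(0 \right)}\right) = 23 \left(-5 + \frac{1}{-6 + 0}\right) = 23 \left(-5 + \frac{1}{-6}\right) = 23 \left(-5 - \frac{1}{6}\right) = 23 \left(- \frac{31}{6}\right) = - \frac{713}{6}$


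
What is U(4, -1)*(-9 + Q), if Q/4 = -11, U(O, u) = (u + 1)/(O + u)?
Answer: 0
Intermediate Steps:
U(O, u) = (1 + u)/(O + u)
Q = -44 (Q = 4*(-11) = -44)
U(4, -1)*(-9 + Q) = ((1 - 1)/(4 - 1))*(-9 - 44) = (0/3)*(-53) = ((1/3)*0)*(-53) = 0*(-53) = 0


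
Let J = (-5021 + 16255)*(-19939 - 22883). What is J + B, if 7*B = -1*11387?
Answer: -3367447823/7 ≈ -4.8106e+8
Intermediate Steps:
B = -11387/7 (B = (-1*11387)/7 = (⅐)*(-11387) = -11387/7 ≈ -1626.7)
J = -481062348 (J = 11234*(-42822) = -481062348)
J + B = -481062348 - 11387/7 = -3367447823/7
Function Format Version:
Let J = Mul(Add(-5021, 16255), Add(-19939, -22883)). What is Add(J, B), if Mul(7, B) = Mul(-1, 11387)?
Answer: Rational(-3367447823, 7) ≈ -4.8106e+8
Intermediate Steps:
B = Rational(-11387, 7) (B = Mul(Rational(1, 7), Mul(-1, 11387)) = Mul(Rational(1, 7), -11387) = Rational(-11387, 7) ≈ -1626.7)
J = -481062348 (J = Mul(11234, -42822) = -481062348)
Add(J, B) = Add(-481062348, Rational(-11387, 7)) = Rational(-3367447823, 7)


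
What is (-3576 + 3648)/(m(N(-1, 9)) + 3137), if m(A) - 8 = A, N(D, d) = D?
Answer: 3/131 ≈ 0.022901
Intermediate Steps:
m(A) = 8 + A
(-3576 + 3648)/(m(N(-1, 9)) + 3137) = (-3576 + 3648)/((8 - 1) + 3137) = 72/(7 + 3137) = 72/3144 = 72*(1/3144) = 3/131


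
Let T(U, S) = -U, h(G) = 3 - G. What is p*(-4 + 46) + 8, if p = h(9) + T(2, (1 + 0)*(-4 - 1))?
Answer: -328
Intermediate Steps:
p = -8 (p = (3 - 1*9) - 1*2 = (3 - 9) - 2 = -6 - 2 = -8)
p*(-4 + 46) + 8 = -8*(-4 + 46) + 8 = -8*42 + 8 = -336 + 8 = -328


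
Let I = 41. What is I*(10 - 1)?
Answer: 369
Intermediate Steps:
I*(10 - 1) = 41*(10 - 1) = 41*9 = 369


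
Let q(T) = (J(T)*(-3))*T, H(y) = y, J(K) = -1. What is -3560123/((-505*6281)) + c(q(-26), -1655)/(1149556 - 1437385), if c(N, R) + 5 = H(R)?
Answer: 1029972005267/912966244245 ≈ 1.1282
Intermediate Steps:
q(T) = 3*T (q(T) = (-1*(-3))*T = 3*T)
c(N, R) = -5 + R
-3560123/((-505*6281)) + c(q(-26), -1655)/(1149556 - 1437385) = -3560123/((-505*6281)) + (-5 - 1655)/(1149556 - 1437385) = -3560123/(-3171905) - 1660/(-287829) = -3560123*(-1/3171905) - 1660*(-1/287829) = 3560123/3171905 + 1660/287829 = 1029972005267/912966244245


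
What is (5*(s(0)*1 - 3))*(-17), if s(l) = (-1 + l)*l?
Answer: 255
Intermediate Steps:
s(l) = l*(-1 + l)
(5*(s(0)*1 - 3))*(-17) = (5*((0*(-1 + 0))*1 - 3))*(-17) = (5*((0*(-1))*1 - 3))*(-17) = (5*(0*1 - 3))*(-17) = (5*(0 - 3))*(-17) = (5*(-3))*(-17) = -15*(-17) = 255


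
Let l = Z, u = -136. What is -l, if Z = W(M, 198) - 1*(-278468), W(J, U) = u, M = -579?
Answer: -278332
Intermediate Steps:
W(J, U) = -136
Z = 278332 (Z = -136 - 1*(-278468) = -136 + 278468 = 278332)
l = 278332
-l = -1*278332 = -278332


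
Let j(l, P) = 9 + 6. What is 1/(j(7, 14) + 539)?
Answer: 1/554 ≈ 0.0018051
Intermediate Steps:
j(l, P) = 15
1/(j(7, 14) + 539) = 1/(15 + 539) = 1/554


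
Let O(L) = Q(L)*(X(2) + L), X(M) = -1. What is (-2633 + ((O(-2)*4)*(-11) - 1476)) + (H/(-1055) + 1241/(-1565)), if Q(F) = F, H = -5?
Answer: -1444290481/330215 ≈ -4373.8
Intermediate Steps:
O(L) = L*(-1 + L)
(-2633 + ((O(-2)*4)*(-11) - 1476)) + (H/(-1055) + 1241/(-1565)) = (-2633 + ((-2*(-1 - 2)*4)*(-11) - 1476)) + (-5/(-1055) + 1241/(-1565)) = (-2633 + ((-2*(-3)*4)*(-11) - 1476)) + (-5*(-1/1055) + 1241*(-1/1565)) = (-2633 + ((6*4)*(-11) - 1476)) + (1/211 - 1241/1565) = (-2633 + (24*(-11) - 1476)) - 260286/330215 = (-2633 + (-264 - 1476)) - 260286/330215 = (-2633 - 1740) - 260286/330215 = -4373 - 260286/330215 = -1444290481/330215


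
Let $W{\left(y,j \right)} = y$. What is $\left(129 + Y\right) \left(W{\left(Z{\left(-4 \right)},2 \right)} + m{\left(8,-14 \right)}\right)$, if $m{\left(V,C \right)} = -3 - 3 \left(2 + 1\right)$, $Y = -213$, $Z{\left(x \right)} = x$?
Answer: $1344$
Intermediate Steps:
$m{\left(V,C \right)} = -12$ ($m{\left(V,C \right)} = -3 - 9 = -12$)
$\left(129 + Y\right) \left(W{\left(Z{\left(-4 \right)},2 \right)} + m{\left(8,-14 \right)}\right) = \left(129 - 213\right) \left(-4 - 12\right) = \left(-84\right) \left(-16\right) = 1344$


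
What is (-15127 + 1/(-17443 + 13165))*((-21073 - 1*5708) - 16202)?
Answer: 2781572074781/4278 ≈ 6.5020e+8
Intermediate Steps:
(-15127 + 1/(-17443 + 13165))*((-21073 - 1*5708) - 16202) = (-15127 + 1/(-4278))*((-21073 - 5708) - 16202) = (-15127 - 1/4278)*(-26781 - 16202) = -64713307/4278*(-42983) = 2781572074781/4278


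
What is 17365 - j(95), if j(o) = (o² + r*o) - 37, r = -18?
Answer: 10087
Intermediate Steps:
j(o) = -37 + o² - 18*o (j(o) = (o² - 18*o) - 37 = -37 + o² - 18*o)
17365 - j(95) = 17365 - (-37 + 95² - 18*95) = 17365 - (-37 + 9025 - 1710) = 17365 - 1*7278 = 17365 - 7278 = 10087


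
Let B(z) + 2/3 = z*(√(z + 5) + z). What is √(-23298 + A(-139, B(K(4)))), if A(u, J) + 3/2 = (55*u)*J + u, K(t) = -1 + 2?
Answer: √(-935526 - 275220*√6)/6 ≈ 211.45*I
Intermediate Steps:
K(t) = 1
B(z) = -⅔ + z*(z + √(5 + z)) (B(z) = -⅔ + z*(√(z + 5) + z) = -⅔ + z*(√(5 + z) + z) = -⅔ + z*(z + √(5 + z)))
A(u, J) = -3/2 + u + 55*J*u (A(u, J) = -3/2 + ((55*u)*J + u) = -3/2 + (55*J*u + u) = -3/2 + (u + 55*J*u) = -3/2 + u + 55*J*u)
√(-23298 + A(-139, B(K(4)))) = √(-23298 + (-3/2 - 139 + 55*(-⅔ + 1² + 1*√(5 + 1))*(-139))) = √(-23298 + (-3/2 - 139 + 55*(-⅔ + 1 + 1*√6)*(-139))) = √(-23298 + (-3/2 - 139 + 55*(-⅔ + 1 + √6)*(-139))) = √(-23298 + (-3/2 - 139 + 55*(⅓ + √6)*(-139))) = √(-23298 + (-3/2 - 139 + (-7645/3 - 7645*√6))) = √(-23298 + (-16133/6 - 7645*√6)) = √(-155921/6 - 7645*√6)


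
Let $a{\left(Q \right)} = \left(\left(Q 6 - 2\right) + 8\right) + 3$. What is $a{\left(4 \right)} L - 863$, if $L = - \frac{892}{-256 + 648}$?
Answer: $- \frac{91933}{98} \approx -938.09$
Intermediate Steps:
$L = - \frac{223}{98}$ ($L = - \frac{892}{392} = \left(-892\right) \frac{1}{392} = - \frac{223}{98} \approx -2.2755$)
$a{\left(Q \right)} = 9 + 6 Q$ ($a{\left(Q \right)} = \left(\left(6 Q - 2\right) + 8\right) + 3 = \left(\left(-2 + 6 Q\right) + 8\right) + 3 = \left(6 + 6 Q\right) + 3 = 9 + 6 Q$)
$a{\left(4 \right)} L - 863 = \left(9 + 6 \cdot 4\right) \left(- \frac{223}{98}\right) - 863 = \left(9 + 24\right) \left(- \frac{223}{98}\right) - 863 = 33 \left(- \frac{223}{98}\right) - 863 = - \frac{7359}{98} - 863 = - \frac{91933}{98}$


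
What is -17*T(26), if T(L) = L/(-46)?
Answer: 221/23 ≈ 9.6087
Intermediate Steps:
T(L) = -L/46 (T(L) = L*(-1/46) = -L/46)
-17*T(26) = -(-17)*26/46 = -17*(-13/23) = 221/23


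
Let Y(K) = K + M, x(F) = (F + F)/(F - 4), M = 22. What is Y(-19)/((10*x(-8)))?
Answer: 9/40 ≈ 0.22500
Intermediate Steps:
x(F) = 2*F/(-4 + F) (x(F) = (2*F)/(-4 + F) = 2*F/(-4 + F))
Y(K) = 22 + K (Y(K) = K + 22 = 22 + K)
Y(-19)/((10*x(-8))) = (22 - 19)/((10*(2*(-8)/(-4 - 8)))) = 3/((10*(2*(-8)/(-12)))) = 3/((10*(2*(-8)*(-1/12)))) = 3/((10*(4/3))) = 3/(40/3) = 3*(3/40) = 9/40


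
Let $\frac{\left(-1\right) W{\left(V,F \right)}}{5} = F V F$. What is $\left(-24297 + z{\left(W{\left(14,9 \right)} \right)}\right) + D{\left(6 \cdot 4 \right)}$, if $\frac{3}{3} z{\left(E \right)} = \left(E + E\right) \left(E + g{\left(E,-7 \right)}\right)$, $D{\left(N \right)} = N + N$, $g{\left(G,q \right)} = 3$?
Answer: $64239531$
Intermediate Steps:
$D{\left(N \right)} = 2 N$
$W{\left(V,F \right)} = - 5 V F^{2}$ ($W{\left(V,F \right)} = - 5 F V F = - 5 V F^{2}$)
$z{\left(E \right)} = 2 E \left(3 + E\right)$ ($z{\left(E \right)} = \left(E + E\right) \left(E + 3\right) = 2 E \left(3 + E\right)$)
$\left(-24297 + z{\left(W{\left(14,9 \right)} \right)}\right) + D{\left(6 \cdot 4 \right)} = \left(-24297 + 2 \left(\left(-5\right) 14 \cdot 9^{2}\right) \left(3 - 70 \cdot 9^{2}\right)\right) + 2 \cdot 6 \cdot 4 = \left(-24297 + 2 \left(\left(-5\right) 14 \cdot 81\right) \left(3 - 70 \cdot 81\right)\right) + 2 \cdot 24 = \left(-24297 + 2 \left(-5670\right) \left(3 - 5670\right)\right) + 48 = \left(-24297 + 2 \left(-5670\right) \left(-5667\right)\right) + 48 = \left(-24297 + 64263780\right) + 48 = 64239483 + 48 = 64239531$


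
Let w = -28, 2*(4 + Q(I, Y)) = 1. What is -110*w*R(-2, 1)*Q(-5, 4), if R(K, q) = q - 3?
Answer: 21560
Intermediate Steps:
R(K, q) = -3 + q
Q(I, Y) = -7/2 (Q(I, Y) = -4 + (½)*1 = -4 + ½ = -7/2)
-110*w*R(-2, 1)*Q(-5, 4) = -110*(-28*(-3 + 1))*(-7)/2 = -110*(-28*(-2))*(-7)/2 = -6160*(-7)/2 = -110*(-196) = 21560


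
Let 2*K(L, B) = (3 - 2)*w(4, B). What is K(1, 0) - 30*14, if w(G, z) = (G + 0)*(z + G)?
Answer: -412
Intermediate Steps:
w(G, z) = G*(G + z)
K(L, B) = 8 + 2*B (K(L, B) = ((3 - 2)*(4*(4 + B)))/2 = (1*(16 + 4*B))/2 = (16 + 4*B)/2 = 8 + 2*B)
K(1, 0) - 30*14 = (8 + 2*0) - 30*14 = (8 + 0) - 420 = 8 - 420 = -412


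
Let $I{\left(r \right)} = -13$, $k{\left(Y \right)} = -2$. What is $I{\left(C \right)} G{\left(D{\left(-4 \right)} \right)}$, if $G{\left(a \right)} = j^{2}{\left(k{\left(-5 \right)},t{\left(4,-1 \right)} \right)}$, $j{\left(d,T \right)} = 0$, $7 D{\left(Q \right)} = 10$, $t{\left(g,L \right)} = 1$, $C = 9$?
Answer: $0$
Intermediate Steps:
$D{\left(Q \right)} = \frac{10}{7}$ ($D{\left(Q \right)} = \frac{1}{7} \cdot 10 = \frac{10}{7}$)
$G{\left(a \right)} = 0$ ($G{\left(a \right)} = 0^{2} = 0$)
$I{\left(C \right)} G{\left(D{\left(-4 \right)} \right)} = \left(-13\right) 0 = 0$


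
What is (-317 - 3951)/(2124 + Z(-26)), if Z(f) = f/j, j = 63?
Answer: -134442/66893 ≈ -2.0098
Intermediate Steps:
Z(f) = f/63
(-317 - 3951)/(2124 + Z(-26)) = (-317 - 3951)/(2124 + (1/63)*(-26)) = -4268/(2124 - 26/63) = -4268/133786/63 = -4268*63/133786 = -134442/66893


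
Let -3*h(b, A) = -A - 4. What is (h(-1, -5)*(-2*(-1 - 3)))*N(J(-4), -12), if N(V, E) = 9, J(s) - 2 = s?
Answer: -24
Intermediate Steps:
J(s) = 2 + s
h(b, A) = 4/3 + A/3 (h(b, A) = -(-A - 4)/3 = -(-4 - A)/3 = 4/3 + A/3)
(h(-1, -5)*(-2*(-1 - 3)))*N(J(-4), -12) = ((4/3 + (⅓)*(-5))*(-2*(-1 - 3)))*9 = ((4/3 - 5/3)*(-2*(-4)))*9 = -⅓*8*9 = -8/3*9 = -24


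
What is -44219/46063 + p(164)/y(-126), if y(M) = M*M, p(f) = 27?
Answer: -25954709/27085044 ≈ -0.95827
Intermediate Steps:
y(M) = M²
-44219/46063 + p(164)/y(-126) = -44219/46063 + 27/((-126)²) = -44219*1/46063 + 27/15876 = -44219/46063 + 27*(1/15876) = -44219/46063 + 1/588 = -25954709/27085044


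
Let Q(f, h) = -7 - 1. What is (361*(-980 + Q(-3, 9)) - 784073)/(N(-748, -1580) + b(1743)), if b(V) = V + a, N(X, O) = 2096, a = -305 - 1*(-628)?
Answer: -1140741/4162 ≈ -274.08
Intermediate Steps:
a = 323 (a = -305 + 628 = 323)
Q(f, h) = -8
b(V) = 323 + V (b(V) = V + 323 = 323 + V)
(361*(-980 + Q(-3, 9)) - 784073)/(N(-748, -1580) + b(1743)) = (361*(-980 - 8) - 784073)/(2096 + (323 + 1743)) = (361*(-988) - 784073)/(2096 + 2066) = (-356668 - 784073)/4162 = -1140741*1/4162 = -1140741/4162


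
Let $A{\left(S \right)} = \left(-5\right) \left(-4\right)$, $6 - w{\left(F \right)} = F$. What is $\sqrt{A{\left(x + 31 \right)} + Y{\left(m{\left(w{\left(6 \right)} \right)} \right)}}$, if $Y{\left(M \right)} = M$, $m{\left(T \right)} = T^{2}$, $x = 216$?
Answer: $2 \sqrt{5} \approx 4.4721$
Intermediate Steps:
$w{\left(F \right)} = 6 - F$
$A{\left(S \right)} = 20$
$\sqrt{A{\left(x + 31 \right)} + Y{\left(m{\left(w{\left(6 \right)} \right)} \right)}} = \sqrt{20 + \left(6 - 6\right)^{2}} = \sqrt{20 + 0^{2}} = \sqrt{20 + 0} = \sqrt{20} = 2 \sqrt{5}$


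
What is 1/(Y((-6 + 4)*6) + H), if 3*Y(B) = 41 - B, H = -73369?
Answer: -3/220054 ≈ -1.3633e-5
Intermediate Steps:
Y(B) = 41/3 - B/3 (Y(B) = (41 - B)/3 = 41/3 - B/3)
1/(Y((-6 + 4)*6) + H) = 1/((41/3 - (-6 + 4)*6/3) - 73369) = 1/((41/3 - (-2)*6/3) - 73369) = 1/((41/3 - ⅓*(-12)) - 73369) = 1/((41/3 + 4) - 73369) = 1/(53/3 - 73369) = 1/(-220054/3) = -3/220054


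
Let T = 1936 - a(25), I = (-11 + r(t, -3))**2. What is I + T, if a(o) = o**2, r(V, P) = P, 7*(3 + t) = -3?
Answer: 1507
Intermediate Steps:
t = -24/7 (t = -3 + (1/7)*(-3) = -3 - 3/7 = -24/7 ≈ -3.4286)
I = 196 (I = (-11 - 3)**2 = (-14)**2 = 196)
T = 1311 (T = 1936 - 1*25**2 = 1936 - 1*625 = 1936 - 625 = 1311)
I + T = 196 + 1311 = 1507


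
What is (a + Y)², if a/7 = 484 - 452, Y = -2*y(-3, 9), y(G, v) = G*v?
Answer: 77284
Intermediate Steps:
Y = 54 (Y = -(-6)*9 = -2*(-27) = 54)
a = 224 (a = 7*(484 - 452) = 7*32 = 224)
(a + Y)² = (224 + 54)² = 278² = 77284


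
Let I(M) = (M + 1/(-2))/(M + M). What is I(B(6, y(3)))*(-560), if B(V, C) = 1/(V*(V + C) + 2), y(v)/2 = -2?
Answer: 1680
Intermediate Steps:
y(v) = -4 (y(v) = 2*(-2) = -4)
B(V, C) = 1/(2 + V*(C + V)) (B(V, C) = 1/(V*(C + V) + 2) = 1/(2 + V*(C + V)))
I(M) = (-1/2 + M)/(2*M) (I(M) = (M - 1/2)/((2*M)) = (-1/2 + M)*(1/(2*M)) = (-1/2 + M)/(2*M))
I(B(6, y(3)))*(-560) = ((-1 + 2/(2 + 6**2 - 4*6))/(4*(1/(2 + 6**2 - 4*6))))*(-560) = ((-1 + 2/(2 + 36 - 24))/(4*(1/(2 + 36 - 24))))*(-560) = ((-1 + 2/14)/(4*(1/14)))*(-560) = ((-1 + 2*(1/14))/(4*(1/14)))*(-560) = ((1/4)*14*(-1 + 1/7))*(-560) = ((1/4)*14*(-6/7))*(-560) = -3*(-560) = 1680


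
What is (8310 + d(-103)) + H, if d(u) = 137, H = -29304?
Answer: -20857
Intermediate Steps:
(8310 + d(-103)) + H = (8310 + 137) - 29304 = 8447 - 29304 = -20857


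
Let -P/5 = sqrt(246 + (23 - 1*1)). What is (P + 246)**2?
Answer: 67216 - 4920*sqrt(67) ≈ 26944.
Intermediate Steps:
P = -10*sqrt(67) (P = -5*sqrt(246 + (23 - 1*1)) = -5*sqrt(246 + (23 - 1)) = -5*sqrt(246 + 22) = -10*sqrt(67) ≈ -81.854)
(P + 246)**2 = (-10*sqrt(67) + 246)**2 = (246 - 10*sqrt(67))**2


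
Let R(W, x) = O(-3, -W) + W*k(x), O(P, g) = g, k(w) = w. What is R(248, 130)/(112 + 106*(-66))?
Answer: -7998/1721 ≈ -4.6473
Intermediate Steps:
R(W, x) = -W + W*x
R(248, 130)/(112 + 106*(-66)) = (248*(-1 + 130))/(112 + 106*(-66)) = (248*129)/(112 - 6996) = 31992/(-6884) = 31992*(-1/6884) = -7998/1721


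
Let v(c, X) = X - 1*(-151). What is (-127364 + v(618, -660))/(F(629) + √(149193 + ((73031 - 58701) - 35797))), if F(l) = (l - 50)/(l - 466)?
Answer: 12068270121/3393216853 - 3397457737*√127726/3393216853 ≈ -354.28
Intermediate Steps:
v(c, X) = 151 + X (v(c, X) = X + 151 = 151 + X)
F(l) = (-50 + l)/(-466 + l)
(-127364 + v(618, -660))/(F(629) + √(149193 + ((73031 - 58701) - 35797))) = (-127364 + (151 - 660))/((-50 + 629)/(-466 + 629) + √(149193 + ((73031 - 58701) - 35797))) = (-127364 - 509)/(579/163 + √(149193 + (14330 - 35797))) = -127873/((1/163)*579 + √(149193 - 21467)) = -127873/(579/163 + √127726)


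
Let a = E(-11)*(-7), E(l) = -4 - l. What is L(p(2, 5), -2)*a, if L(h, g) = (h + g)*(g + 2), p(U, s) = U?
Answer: 0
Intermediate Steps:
L(h, g) = (2 + g)*(g + h) (L(h, g) = (g + h)*(2 + g) = (2 + g)*(g + h))
a = -49 (a = (-4 - 1*(-11))*(-7) = (-4 + 11)*(-7) = 7*(-7) = -49)
L(p(2, 5), -2)*a = ((-2)² + 2*(-2) + 2*2 - 2*2)*(-49) = (4 - 4 + 4 - 4)*(-49) = 0*(-49) = 0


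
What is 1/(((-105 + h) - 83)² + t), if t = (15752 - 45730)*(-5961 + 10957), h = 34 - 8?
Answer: -1/149743844 ≈ -6.6781e-9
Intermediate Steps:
h = 26
t = -149770088 (t = -29978*4996 = -149770088)
1/(((-105 + h) - 83)² + t) = 1/(((-105 + 26) - 83)² - 149770088) = 1/((-79 - 83)² - 149770088) = 1/((-162)² - 149770088) = 1/(26244 - 149770088) = 1/(-149743844) = -1/149743844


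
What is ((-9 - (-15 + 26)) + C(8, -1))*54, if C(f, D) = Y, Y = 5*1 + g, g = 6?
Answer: -486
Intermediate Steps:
Y = 11 (Y = 5*1 + 6 = 5 + 6 = 11)
C(f, D) = 11
((-9 - (-15 + 26)) + C(8, -1))*54 = ((-9 - (-15 + 26)) + 11)*54 = ((-9 - 1*11) + 11)*54 = ((-9 - 11) + 11)*54 = (-20 + 11)*54 = -9*54 = -486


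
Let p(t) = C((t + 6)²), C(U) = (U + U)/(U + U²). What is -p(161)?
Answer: -1/13945 ≈ -7.1710e-5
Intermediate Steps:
C(U) = 2*U/(U + U²) (C(U) = (2*U)/(U + U²) = 2*U/(U + U²))
p(t) = 2/(1 + (6 + t)²) (p(t) = 2/(1 + (t + 6)²) = 2/(1 + (6 + t)²))
-p(161) = -2/(1 + (6 + 161)²) = -2/(1 + 167²) = -2/(1 + 27889) = -2/27890 = -1*1/13945 = -1/13945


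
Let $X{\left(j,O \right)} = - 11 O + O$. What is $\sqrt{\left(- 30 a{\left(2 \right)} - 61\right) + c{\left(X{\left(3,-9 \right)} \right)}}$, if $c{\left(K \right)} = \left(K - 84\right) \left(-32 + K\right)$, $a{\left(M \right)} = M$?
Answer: $\sqrt{227} \approx 15.067$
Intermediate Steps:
$X{\left(j,O \right)} = - 10 O$
$c{\left(K \right)} = \left(-84 + K\right) \left(-32 + K\right)$
$\sqrt{\left(- 30 a{\left(2 \right)} - 61\right) + c{\left(X{\left(3,-9 \right)} \right)}} = \sqrt{\left(\left(-30\right) 2 - 61\right) + \left(2688 + \left(\left(-10\right) \left(-9\right)\right)^{2} - 116 \left(\left(-10\right) \left(-9\right)\right)\right)} = \sqrt{\left(-60 - 61\right) + \left(2688 + 90^{2} - 10440\right)} = \sqrt{-121 + \left(2688 + 8100 - 10440\right)} = \sqrt{-121 + 348} = \sqrt{227}$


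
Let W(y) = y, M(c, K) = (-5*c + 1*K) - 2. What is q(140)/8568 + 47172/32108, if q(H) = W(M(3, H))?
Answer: 34009915/22925112 ≈ 1.4835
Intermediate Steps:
M(c, K) = -2 + K - 5*c (M(c, K) = (-5*c + K) - 2 = (K - 5*c) - 2 = -2 + K - 5*c)
q(H) = -17 + H (q(H) = -2 + H - 5*3 = -2 + H - 15 = -17 + H)
q(140)/8568 + 47172/32108 = (-17 + 140)/8568 + 47172/32108 = 123*(1/8568) + 47172*(1/32108) = 41/2856 + 11793/8027 = 34009915/22925112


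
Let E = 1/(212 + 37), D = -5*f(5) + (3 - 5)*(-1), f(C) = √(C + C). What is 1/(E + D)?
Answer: -124251/15251249 - 310005*√10/15251249 ≈ -0.072425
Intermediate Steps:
f(C) = √2*√C (f(C) = √(2*C) = √2*√C)
D = 2 - 5*√10 (D = -5*√2*√5 + (3 - 5)*(-1) = -5*√10 - 2*(-1) = -5*√10 + 2 = 2 - 5*√10 ≈ -13.811)
E = 1/249 ≈ 0.0040161
1/(E + D) = 1/(1/249 + (2 - 5*√10)) = 1/(499/249 - 5*√10)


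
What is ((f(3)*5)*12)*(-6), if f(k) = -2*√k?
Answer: 720*√3 ≈ 1247.1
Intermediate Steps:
((f(3)*5)*12)*(-6) = ((-2*√3*5)*12)*(-6) = (-10*√3*12)*(-6) = -120*√3*(-6) = 720*√3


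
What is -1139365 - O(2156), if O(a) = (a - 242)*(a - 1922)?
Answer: -1587241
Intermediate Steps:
O(a) = (-1922 + a)*(-242 + a) (O(a) = (-242 + a)*(-1922 + a) = (-1922 + a)*(-242 + a))
-1139365 - O(2156) = -1139365 - (465124 + 2156² - 2164*2156) = -1139365 - (465124 + 4648336 - 4665584) = -1139365 - 1*447876 = -1139365 - 447876 = -1587241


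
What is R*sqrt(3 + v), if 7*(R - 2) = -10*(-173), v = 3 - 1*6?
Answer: 0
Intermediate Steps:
v = -3 (v = 3 - 6 = -3)
R = 1744/7 (R = 2 + (-10*(-173))/7 = 2 + (1/7)*1730 = 2 + 1730/7 = 1744/7 ≈ 249.14)
R*sqrt(3 + v) = 1744*sqrt(3 - 3)/7 = 1744*sqrt(0)/7 = (1744/7)*0 = 0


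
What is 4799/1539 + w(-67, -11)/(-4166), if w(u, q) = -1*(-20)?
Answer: 9980927/3205737 ≈ 3.1135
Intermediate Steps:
w(u, q) = 20
4799/1539 + w(-67, -11)/(-4166) = 4799/1539 + 20/(-4166) = 4799*(1/1539) + 20*(-1/4166) = 4799/1539 - 10/2083 = 9980927/3205737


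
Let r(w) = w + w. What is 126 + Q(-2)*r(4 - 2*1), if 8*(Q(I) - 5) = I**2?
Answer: 148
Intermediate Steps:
r(w) = 2*w
Q(I) = 5 + I**2/8
126 + Q(-2)*r(4 - 2*1) = 126 + (5 + (1/8)*(-2)**2)*(2*(4 - 2*1)) = 126 + (5 + (1/8)*4)*(2*(4 - 2)) = 126 + (5 + 1/2)*(2*2) = 126 + (11/2)*4 = 126 + 22 = 148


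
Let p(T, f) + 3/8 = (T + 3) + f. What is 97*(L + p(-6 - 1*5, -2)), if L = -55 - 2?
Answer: -52283/8 ≈ -6535.4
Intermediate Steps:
p(T, f) = 21/8 + T + f (p(T, f) = -3/8 + ((T + 3) + f) = -3/8 + ((3 + T) + f) = -3/8 + (3 + T + f) = 21/8 + T + f)
L = -57
97*(L + p(-6 - 1*5, -2)) = 97*(-57 + (21/8 + (-6 - 1*5) - 2)) = 97*(-57 + (21/8 + (-6 - 5) - 2)) = 97*(-57 + (21/8 - 11 - 2)) = 97*(-57 - 83/8) = 97*(-539/8) = -52283/8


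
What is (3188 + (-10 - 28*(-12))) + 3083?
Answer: 6597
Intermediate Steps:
(3188 + (-10 - 28*(-12))) + 3083 = (3188 + (-10 + 336)) + 3083 = (3188 + 326) + 3083 = 3514 + 3083 = 6597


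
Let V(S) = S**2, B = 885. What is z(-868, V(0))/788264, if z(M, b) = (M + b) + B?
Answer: 17/788264 ≈ 2.1566e-5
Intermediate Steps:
z(M, b) = 885 + M + b (z(M, b) = (M + b) + 885 = 885 + M + b)
z(-868, V(0))/788264 = (885 - 868 + 0**2)/788264 = (885 - 868 + 0)*(1/788264) = 17*(1/788264) = 17/788264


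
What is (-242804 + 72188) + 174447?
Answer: 3831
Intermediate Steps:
(-242804 + 72188) + 174447 = -170616 + 174447 = 3831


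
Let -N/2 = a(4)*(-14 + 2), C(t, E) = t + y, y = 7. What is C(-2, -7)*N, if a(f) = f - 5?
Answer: -120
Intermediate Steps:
a(f) = -5 + f
C(t, E) = 7 + t (C(t, E) = t + 7 = 7 + t)
N = -24 (N = -2*(-5 + 4)*(-14 + 2) = -(-2)*(-12) = -2*12 = -24)
C(-2, -7)*N = (7 - 2)*(-24) = 5*(-24) = -120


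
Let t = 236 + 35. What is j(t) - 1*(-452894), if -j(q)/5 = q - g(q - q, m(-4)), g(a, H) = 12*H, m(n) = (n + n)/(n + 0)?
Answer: 451659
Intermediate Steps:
m(n) = 2 (m(n) = (2*n)/n = 2)
t = 271
j(q) = 120 - 5*q (j(q) = -5*(q - 12*2) = -5*(q - 1*24) = -5*(q - 24) = -5*(-24 + q) = 120 - 5*q)
j(t) - 1*(-452894) = (120 - 5*271) - 1*(-452894) = (120 - 1355) + 452894 = -1235 + 452894 = 451659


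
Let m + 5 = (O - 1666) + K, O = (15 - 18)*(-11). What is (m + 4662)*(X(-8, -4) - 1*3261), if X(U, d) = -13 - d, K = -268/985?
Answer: -1947855288/197 ≈ -9.8876e+6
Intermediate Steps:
O = 33 (O = -3*(-11) = 33)
K = -268/985 (K = -268*1/985 = -268/985 ≈ -0.27208)
m = -1613698/985 (m = -5 + ((33 - 1666) - 268/985) = -5 + (-1633 - 268/985) = -5 - 1608773/985 = -1613698/985 ≈ -1638.3)
(m + 4662)*(X(-8, -4) - 1*3261) = (-1613698/985 + 4662)*((-13 - 1*(-4)) - 1*3261) = 2978372*((-13 + 4) - 3261)/985 = 2978372*(-9 - 3261)/985 = (2978372/985)*(-3270) = -1947855288/197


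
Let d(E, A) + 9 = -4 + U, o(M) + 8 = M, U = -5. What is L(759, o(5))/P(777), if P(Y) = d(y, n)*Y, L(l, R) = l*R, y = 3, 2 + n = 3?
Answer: 253/1554 ≈ 0.16281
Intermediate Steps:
o(M) = -8 + M
n = 1 (n = -2 + 3 = 1)
L(l, R) = R*l
d(E, A) = -18 (d(E, A) = -9 + (-4 - 5) = -9 - 9 = -18)
P(Y) = -18*Y
L(759, o(5))/P(777) = ((-8 + 5)*759)/((-18*777)) = -3*759/(-13986) = -2277*(-1/13986) = 253/1554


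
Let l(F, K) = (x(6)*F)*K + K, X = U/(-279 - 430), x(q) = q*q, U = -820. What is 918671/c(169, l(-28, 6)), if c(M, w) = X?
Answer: 651337739/820 ≈ 7.9431e+5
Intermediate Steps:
x(q) = q²
X = 820/709 (X = -820/(-279 - 430) = -820/(-709) = -820*(-1/709) = 820/709 ≈ 1.1566)
l(F, K) = K + 36*F*K (l(F, K) = (6²*F)*K + K = (36*F)*K + K = 36*F*K + K = K + 36*F*K)
c(M, w) = 820/709
918671/c(169, l(-28, 6)) = 918671/(820/709) = 918671*(709/820) = 651337739/820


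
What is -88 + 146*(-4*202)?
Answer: -118056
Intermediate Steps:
-88 + 146*(-4*202) = -88 + 146*(-808) = -88 - 117968 = -118056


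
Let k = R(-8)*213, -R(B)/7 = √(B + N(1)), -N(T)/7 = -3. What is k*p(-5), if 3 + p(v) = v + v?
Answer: 19383*√13 ≈ 69886.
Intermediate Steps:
p(v) = -3 + 2*v (p(v) = -3 + (v + v) = -3 + 2*v)
N(T) = 21 (N(T) = -7*(-3) = 21)
R(B) = -7*√(21 + B) (R(B) = -7*√(B + 21) = -7*√(21 + B))
k = -1491*√13 (k = -7*√(21 - 8)*213 = -7*√13*213 = -1491*√13 ≈ -5375.9)
k*p(-5) = (-1491*√13)*(-3 + 2*(-5)) = (-1491*√13)*(-3 - 10) = -1491*√13*(-13) = 19383*√13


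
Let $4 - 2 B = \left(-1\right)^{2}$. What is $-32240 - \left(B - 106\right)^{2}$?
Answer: $- \frac{172641}{4} \approx -43160.0$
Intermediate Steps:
$B = \frac{3}{2}$ ($B = 2 - \frac{\left(-1\right)^{2}}{2} = 2 - \frac{1}{2} = \frac{3}{2} \approx 1.5$)
$-32240 - \left(B - 106\right)^{2} = -32240 - \left(\frac{3}{2} - 106\right)^{2} = -32240 - \left(- \frac{209}{2}\right)^{2} = -32240 - \frac{43681}{4} = - \frac{172641}{4}$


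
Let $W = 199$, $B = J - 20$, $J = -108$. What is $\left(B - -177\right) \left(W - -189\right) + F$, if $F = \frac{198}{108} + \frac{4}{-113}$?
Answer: $\frac{12891355}{678} \approx 19014.0$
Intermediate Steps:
$B = -128$ ($B = -108 - 20 = -128$)
$F = \frac{1219}{678}$ ($F = 198 \cdot \frac{1}{108} + 4 \left(- \frac{1}{113}\right) = \frac{11}{6} - \frac{4}{113} = \frac{1219}{678} \approx 1.7979$)
$\left(B - -177\right) \left(W - -189\right) + F = \left(-128 - -177\right) \left(199 - -189\right) + \frac{1219}{678} = \left(-128 + 177\right) \left(199 + 189\right) + \frac{1219}{678} = 49 \cdot 388 + \frac{1219}{678} = 19012 + \frac{1219}{678} = \frac{12891355}{678}$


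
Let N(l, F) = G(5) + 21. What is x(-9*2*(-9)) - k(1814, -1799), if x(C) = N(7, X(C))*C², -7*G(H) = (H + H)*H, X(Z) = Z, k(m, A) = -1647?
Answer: 2557197/7 ≈ 3.6531e+5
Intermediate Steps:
G(H) = -2*H²/7 (G(H) = -(H + H)*H/7 = -2*H*H/7 = -2*H²/7)
N(l, F) = 97/7 (N(l, F) = -2/7*5² + 21 = -2/7*25 + 21 = -50/7 + 21 = 97/7)
x(C) = 97*C²/7
x(-9*2*(-9)) - k(1814, -1799) = 97*(-9*2*(-9))²/7 - 1*(-1647) = 97*(-18*(-9))²/7 + 1647 = (97/7)*162² + 1647 = (97/7)*26244 + 1647 = 2545668/7 + 1647 = 2557197/7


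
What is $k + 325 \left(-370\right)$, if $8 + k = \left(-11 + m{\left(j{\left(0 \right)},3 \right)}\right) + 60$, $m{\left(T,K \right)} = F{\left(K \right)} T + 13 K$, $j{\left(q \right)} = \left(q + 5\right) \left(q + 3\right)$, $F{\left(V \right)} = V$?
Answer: $-120125$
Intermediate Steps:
$j{\left(q \right)} = \left(3 + q\right) \left(5 + q\right)$ ($j{\left(q \right)} = \left(5 + q\right) \left(3 + q\right) = \left(3 + q\right) \left(5 + q\right)$)
$m{\left(T,K \right)} = 13 K + K T$ ($m{\left(T,K \right)} = K T + 13 K = 13 K + K T$)
$k = 125$ ($k = -8 - \left(-49 - 3 \left(13 + \left(15 + 0^{2} + 8 \cdot 0\right)\right)\right) = -8 - \left(-49 - 3 \left(13 + \left(15 + 0 + 0\right)\right)\right) = -8 - \left(-49 - 3 \left(13 + 15\right)\right) = -8 + \left(\left(-11 + 3 \cdot 28\right) + 60\right) = -8 + \left(\left(-11 + 84\right) + 60\right) = -8 + \left(73 + 60\right) = -8 + 133 = 125$)
$k + 325 \left(-370\right) = 125 + 325 \left(-370\right) = 125 - 120250 = -120125$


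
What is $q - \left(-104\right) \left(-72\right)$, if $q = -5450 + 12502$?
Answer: $-436$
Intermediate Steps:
$q = 7052$
$q - \left(-104\right) \left(-72\right) = 7052 - \left(-104\right) \left(-72\right) = 7052 - 7488 = -436$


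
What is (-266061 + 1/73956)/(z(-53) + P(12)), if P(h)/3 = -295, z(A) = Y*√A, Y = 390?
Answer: 232186326317/8721409212 + 51159699019*I*√53/4360704606 ≈ 26.623 + 85.41*I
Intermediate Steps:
z(A) = 390*√A
P(h) = -885 (P(h) = 3*(-295) = -885)
(-266061 + 1/73956)/(z(-53) + P(12)) = (-266061 + 1/73956)/(390*√(-53) - 885) = (-266061 + 1/73956)/(390*(I*√53) - 885) = -19676807315/(73956*(390*I*√53 - 885)) = -19676807315/(73956*(-885 + 390*I*√53))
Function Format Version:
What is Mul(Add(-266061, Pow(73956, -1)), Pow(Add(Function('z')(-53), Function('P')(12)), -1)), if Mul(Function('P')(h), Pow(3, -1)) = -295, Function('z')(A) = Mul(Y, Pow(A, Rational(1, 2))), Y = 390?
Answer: Add(Rational(232186326317, 8721409212), Mul(Rational(51159699019, 4360704606), I, Pow(53, Rational(1, 2)))) ≈ Add(26.623, Mul(85.410, I))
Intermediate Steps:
Function('z')(A) = Mul(390, Pow(A, Rational(1, 2)))
Function('P')(h) = -885 (Function('P')(h) = Mul(3, -295) = -885)
Mul(Add(-266061, Pow(73956, -1)), Pow(Add(Function('z')(-53), Function('P')(12)), -1)) = Mul(Add(-266061, Pow(73956, -1)), Pow(Add(Mul(390, Pow(-53, Rational(1, 2))), -885), -1)) = Mul(Add(-266061, Rational(1, 73956)), Pow(Add(Mul(390, Mul(I, Pow(53, Rational(1, 2)))), -885), -1)) = Mul(Rational(-19676807315, 73956), Pow(Add(Mul(390, I, Pow(53, Rational(1, 2))), -885), -1)) = Mul(Rational(-19676807315, 73956), Pow(Add(-885, Mul(390, I, Pow(53, Rational(1, 2)))), -1))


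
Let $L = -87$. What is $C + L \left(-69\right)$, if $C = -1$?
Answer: $6002$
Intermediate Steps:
$C + L \left(-69\right) = -1 - -6003 = -1 + 6003 = 6002$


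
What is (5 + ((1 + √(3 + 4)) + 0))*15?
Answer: 90 + 15*√7 ≈ 129.69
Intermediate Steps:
(5 + ((1 + √(3 + 4)) + 0))*15 = (5 + ((1 + √7) + 0))*15 = (5 + (1 + √7))*15 = (6 + √7)*15 = 90 + 15*√7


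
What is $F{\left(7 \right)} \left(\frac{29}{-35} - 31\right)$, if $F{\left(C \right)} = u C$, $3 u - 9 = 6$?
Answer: $-1114$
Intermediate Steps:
$u = 5$ ($u = 3 + \frac{1}{3} \cdot 6 = 3 + 2 = 5$)
$F{\left(C \right)} = 5 C$
$F{\left(7 \right)} \left(\frac{29}{-35} - 31\right) = 5 \cdot 7 \left(\frac{29}{-35} - 31\right) = 35 \left(29 \left(- \frac{1}{35}\right) - 31\right) = 35 \left(- \frac{29}{35} - 31\right) = 35 \left(- \frac{1114}{35}\right) = -1114$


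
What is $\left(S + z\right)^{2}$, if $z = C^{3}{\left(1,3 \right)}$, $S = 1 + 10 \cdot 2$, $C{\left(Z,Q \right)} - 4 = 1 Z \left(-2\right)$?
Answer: $841$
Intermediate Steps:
$C{\left(Z,Q \right)} = 4 - 2 Z$ ($C{\left(Z,Q \right)} = 4 + 1 Z \left(-2\right) = 4 + Z \left(-2\right) = 4 - 2 Z$)
$S = 21$ ($S = 1 + 20 = 21$)
$z = 8$ ($z = \left(4 - 2\right)^{3} = 2^{3} = 8$)
$\left(S + z\right)^{2} = \left(21 + 8\right)^{2} = 29^{2} = 841$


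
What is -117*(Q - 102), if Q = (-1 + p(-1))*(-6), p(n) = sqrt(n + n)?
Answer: 11232 + 702*I*sqrt(2) ≈ 11232.0 + 992.78*I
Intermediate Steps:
p(n) = sqrt(2)*sqrt(n) (p(n) = sqrt(2*n) = sqrt(2)*sqrt(n))
Q = 6 - 6*I*sqrt(2) (Q = (-1 + sqrt(2)*sqrt(-1))*(-6) = (-1 + sqrt(2)*I)*(-6) = (-1 + I*sqrt(2))*(-6) = 6 - 6*I*sqrt(2) ≈ 6.0 - 8.4853*I)
-117*(Q - 102) = -117*((6 - 6*I*sqrt(2)) - 102) = -117*(-96 - 6*I*sqrt(2)) = 11232 + 702*I*sqrt(2)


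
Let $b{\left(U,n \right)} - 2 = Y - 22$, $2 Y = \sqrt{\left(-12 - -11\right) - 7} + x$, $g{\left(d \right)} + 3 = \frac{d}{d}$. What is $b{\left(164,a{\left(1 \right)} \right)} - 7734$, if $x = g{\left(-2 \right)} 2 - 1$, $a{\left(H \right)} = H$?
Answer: $- \frac{15513}{2} + i \sqrt{2} \approx -7756.5 + 1.4142 i$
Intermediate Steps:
$g{\left(d \right)} = -2$ ($g{\left(d \right)} = -3 + \frac{d}{d} = -3 + 1 = -2$)
$x = -5$ ($x = \left(-2\right) 2 - 1 = -4 - 1 = -5$)
$Y = - \frac{5}{2} + i \sqrt{2}$ ($Y = \frac{\sqrt{\left(-12 - -11\right) - 7} - 5}{2} = \frac{\sqrt{\left(-12 + 11\right) - 7} - 5}{2} = \frac{\sqrt{-1 - 7} - 5}{2} = \frac{\sqrt{-8} - 5}{2} = \frac{2 i \sqrt{2} - 5}{2} = \frac{-5 + 2 i \sqrt{2}}{2} = - \frac{5}{2} + i \sqrt{2} \approx -2.5 + 1.4142 i$)
$b{\left(U,n \right)} = - \frac{45}{2} + i \sqrt{2}$ ($b{\left(U,n \right)} = 2 - \left(\frac{49}{2} - i \sqrt{2}\right) = - \frac{45}{2} + i \sqrt{2}$)
$b{\left(164,a{\left(1 \right)} \right)} - 7734 = \left(- \frac{45}{2} + i \sqrt{2}\right) - 7734 = - \frac{15513}{2} + i \sqrt{2}$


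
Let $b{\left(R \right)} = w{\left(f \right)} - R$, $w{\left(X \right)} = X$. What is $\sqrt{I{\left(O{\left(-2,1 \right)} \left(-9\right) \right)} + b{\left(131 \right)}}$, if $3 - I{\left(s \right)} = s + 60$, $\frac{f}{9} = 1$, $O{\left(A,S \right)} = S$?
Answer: $i \sqrt{170} \approx 13.038 i$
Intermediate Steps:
$f = 9$ ($f = 9 \cdot 1 = 9$)
$b{\left(R \right)} = 9 - R$
$I{\left(s \right)} = -57 - s$ ($I{\left(s \right)} = 3 - \left(s + 60\right) = 3 - \left(60 + s\right) = -57 - s$)
$\sqrt{I{\left(O{\left(-2,1 \right)} \left(-9\right) \right)} + b{\left(131 \right)}} = \sqrt{\left(-57 - 1 \left(-9\right)\right) + \left(9 - 131\right)} = \sqrt{\left(-57 - -9\right) + \left(9 - 131\right)} = \sqrt{\left(-57 + 9\right) - 122} = \sqrt{-48 - 122} = \sqrt{-170} = i \sqrt{170}$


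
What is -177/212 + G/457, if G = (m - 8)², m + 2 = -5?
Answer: -33189/96884 ≈ -0.34256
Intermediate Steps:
m = -7 (m = -2 - 5 = -7)
G = 225 (G = (-7 - 8)² = (-15)² = 225)
-177/212 + G/457 = -177/212 + 225/457 = -33189/96884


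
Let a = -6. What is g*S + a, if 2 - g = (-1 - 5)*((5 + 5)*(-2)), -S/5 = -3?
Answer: -1776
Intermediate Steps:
S = 15 (S = -5*(-3) = 15)
g = -118 (g = 2 - (-1 - 5)*(5 + 5)*(-2) = 2 - (-6)*10*(-2) = 2 - (-6)*(-20) = 2 - 1*120 = 2 - 120 = -118)
g*S + a = -118*15 - 6 = -1770 - 6 = -1776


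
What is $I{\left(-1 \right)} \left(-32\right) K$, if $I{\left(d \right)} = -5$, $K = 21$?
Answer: $3360$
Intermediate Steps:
$I{\left(-1 \right)} \left(-32\right) K = \left(-5\right) \left(-32\right) 21 = 160 \cdot 21 = 3360$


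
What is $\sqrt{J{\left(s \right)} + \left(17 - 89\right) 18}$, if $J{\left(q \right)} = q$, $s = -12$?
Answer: $2 i \sqrt{327} \approx 36.166 i$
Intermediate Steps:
$\sqrt{J{\left(s \right)} + \left(17 - 89\right) 18} = \sqrt{-12 + \left(17 - 89\right) 18} = \sqrt{-12 - 1296} = \sqrt{-1308} = 2 i \sqrt{327}$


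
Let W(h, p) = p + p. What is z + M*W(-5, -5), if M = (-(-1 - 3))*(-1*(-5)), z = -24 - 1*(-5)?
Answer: -219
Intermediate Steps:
W(h, p) = 2*p
z = -19 (z = -24 + 5 = -19)
M = 20 (M = -1*(-4)*5 = 4*5 = 20)
z + M*W(-5, -5) = -19 + 20*(2*(-5)) = -19 + 20*(-10) = -19 - 200 = -219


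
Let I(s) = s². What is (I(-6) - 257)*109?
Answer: -24089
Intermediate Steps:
(I(-6) - 257)*109 = ((-6)² - 257)*109 = (36 - 257)*109 = -221*109 = -24089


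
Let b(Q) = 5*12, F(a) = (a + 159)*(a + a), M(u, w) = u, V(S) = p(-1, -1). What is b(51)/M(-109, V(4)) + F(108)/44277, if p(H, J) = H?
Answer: 1209876/1608731 ≈ 0.75207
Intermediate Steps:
V(S) = -1
F(a) = 2*a*(159 + a) (F(a) = (159 + a)*(2*a) = 2*a*(159 + a))
b(Q) = 60
b(51)/M(-109, V(4)) + F(108)/44277 = 60/(-109) + (2*108*(159 + 108))/44277 = 60*(-1/109) + (2*108*267)*(1/44277) = -60/109 + 57672*(1/44277) = -60/109 + 19224/14759 = 1209876/1608731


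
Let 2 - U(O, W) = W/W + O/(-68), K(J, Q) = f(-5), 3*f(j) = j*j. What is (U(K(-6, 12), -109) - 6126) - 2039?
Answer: -1665431/204 ≈ -8163.9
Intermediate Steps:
f(j) = j²/3 (f(j) = (j*j)/3 = j²/3)
K(J, Q) = 25/3 (K(J, Q) = (⅓)*(-5)² = (⅓)*25 = 25/3)
U(O, W) = 1 + O/68 (U(O, W) = 2 - (W/W + O/(-68)) = 2 - (1 + O*(-1/68)) = 2 - (1 - O/68) = 2 + (-1 + O/68) = 1 + O/68)
(U(K(-6, 12), -109) - 6126) - 2039 = ((1 + (1/68)*(25/3)) - 6126) - 2039 = ((1 + 25/204) - 6126) - 2039 = (229/204 - 6126) - 2039 = -1249475/204 - 2039 = -1665431/204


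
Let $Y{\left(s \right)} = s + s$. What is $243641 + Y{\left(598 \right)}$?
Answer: $244837$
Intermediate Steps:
$Y{\left(s \right)} = 2 s$
$243641 + Y{\left(598 \right)} = 243641 + 2 \cdot 598 = 243641 + 1196 = 244837$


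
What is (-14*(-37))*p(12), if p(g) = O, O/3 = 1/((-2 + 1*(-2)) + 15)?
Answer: 1554/11 ≈ 141.27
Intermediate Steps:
O = 3/11 (O = 3/((-2 + 1*(-2)) + 15) = 3/((-2 - 2) + 15) = 3/(-4 + 15) = 3/11 ≈ 0.27273)
p(g) = 3/11
(-14*(-37))*p(12) = -14*(-37)*(3/11) = 518*(3/11) = 1554/11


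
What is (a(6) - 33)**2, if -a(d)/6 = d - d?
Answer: 1089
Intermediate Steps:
a(d) = 0 (a(d) = -6*(d - d) = -6*0 = 0)
(a(6) - 33)**2 = (0 - 33)**2 = (-33)**2 = 1089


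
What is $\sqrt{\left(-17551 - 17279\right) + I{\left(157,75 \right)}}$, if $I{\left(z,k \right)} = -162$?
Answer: $108 i \sqrt{3} \approx 187.06 i$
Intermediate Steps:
$\sqrt{\left(-17551 - 17279\right) + I{\left(157,75 \right)}} = \sqrt{\left(-17551 - 17279\right) - 162} = \sqrt{-34830 - 162} = \sqrt{-34992} = 108 i \sqrt{3}$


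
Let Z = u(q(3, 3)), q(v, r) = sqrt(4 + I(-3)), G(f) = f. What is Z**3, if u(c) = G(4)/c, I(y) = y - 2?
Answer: 64*I ≈ 64.0*I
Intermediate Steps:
I(y) = -2 + y
q(v, r) = I (q(v, r) = sqrt(4 + (-2 - 3)) = sqrt(4 - 5) = sqrt(-1) = I)
u(c) = 4/c
Z = -4*I (Z = 4/I = 4*(-I) = -4*I ≈ -4.0*I)
Z**3 = (-4*I)**3 = 64*I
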